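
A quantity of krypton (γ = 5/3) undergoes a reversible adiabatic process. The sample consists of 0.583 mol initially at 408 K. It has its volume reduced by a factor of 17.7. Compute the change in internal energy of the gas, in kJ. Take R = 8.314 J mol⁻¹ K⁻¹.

Adiabatic: T₁V₁^(γ−1) = T₂V₂^(γ−1) ⇒ T₂ = T₁ (V₁/V₂)^(γ−1).
T₂ = 408 × 17.7^(2/3) = 2771 K.
Q = 0, so ΔU = W_on_gas = nCᵥΔT with Cᵥ = R/(γ−1) = 12.47 J/(mol·K).
ΔU = 0.583 × 12.47 × (2771 − 408) = 17180 J.

ΔU ≈ 17.2 kJ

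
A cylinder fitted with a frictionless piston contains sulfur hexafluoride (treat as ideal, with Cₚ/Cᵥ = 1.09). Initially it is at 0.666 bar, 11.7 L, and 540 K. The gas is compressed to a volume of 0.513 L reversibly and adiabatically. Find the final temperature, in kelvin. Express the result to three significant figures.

Adiabatic: T₁V₁^(γ−1) = T₂V₂^(γ−1) ⇒ T₂ = T₁ (V₁/V₂)^(γ−1).
T₂ = 540 × (11.7/0.513)^(0.09) = 715.5 K.

T₂ ≈ 716 K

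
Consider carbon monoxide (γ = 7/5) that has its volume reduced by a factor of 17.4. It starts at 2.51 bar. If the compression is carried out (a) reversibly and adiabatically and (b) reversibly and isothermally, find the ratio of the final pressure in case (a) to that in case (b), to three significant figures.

P_adiabatic / P_isothermal ≈ 3.13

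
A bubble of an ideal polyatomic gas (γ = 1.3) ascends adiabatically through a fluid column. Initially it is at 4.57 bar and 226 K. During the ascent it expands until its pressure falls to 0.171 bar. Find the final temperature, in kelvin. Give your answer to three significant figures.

T₂ ≈ 106 K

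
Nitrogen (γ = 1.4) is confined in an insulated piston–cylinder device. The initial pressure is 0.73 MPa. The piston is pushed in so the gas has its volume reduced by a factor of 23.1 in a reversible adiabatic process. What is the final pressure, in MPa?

P₂ ≈ 59.2 MPa

Since PV^γ is constant along a reversible adiabat, P₂ = P₁ (V₁/V₂)^γ.
P₂ = 0.73 × 23.1^(1.4) = 59.21 MPa.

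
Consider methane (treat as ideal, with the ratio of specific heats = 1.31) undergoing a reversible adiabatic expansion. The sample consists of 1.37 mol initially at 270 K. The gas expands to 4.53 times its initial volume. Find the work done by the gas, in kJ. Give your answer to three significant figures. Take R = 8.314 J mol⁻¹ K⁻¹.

For a reversible adiabat TV^(γ−1) is constant, so T₂ = T₁ (V₁/V₂)^(γ−1).
T₂ = 270 × (1/4.53)^(0.31) = 169 K.
Q = 0, so ΔU = W_on_gas = nCᵥΔT with Cᵥ = R/(γ−1) = 26.82 J/(mol·K).
ΔU = 1.37 × 26.82 × (169 − 270) = -3710 J.
Work done by the gas = −ΔU = 3710 J.

W ≈ 3.71 kJ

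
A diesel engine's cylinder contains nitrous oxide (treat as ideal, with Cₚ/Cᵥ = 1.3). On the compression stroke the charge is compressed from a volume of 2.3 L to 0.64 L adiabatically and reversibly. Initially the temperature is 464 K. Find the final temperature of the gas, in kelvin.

T₂ ≈ 681 K

For a reversible adiabat TV^(γ−1) is constant, so T₂ = T₁ (V₁/V₂)^(γ−1).
T₂ = 464 × (2.3/0.64)^(0.3) = 681.1 K.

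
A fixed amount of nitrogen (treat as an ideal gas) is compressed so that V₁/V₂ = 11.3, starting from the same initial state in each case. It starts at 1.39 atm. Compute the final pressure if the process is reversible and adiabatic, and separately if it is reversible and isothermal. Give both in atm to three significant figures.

For a diatomic ideal gas γ = 7/5.
Isothermal: P₂ = P₁(V₁/V₂) = 1.39×11.3 = 15.71 atm.
Adiabatic: P₂ = P₁(V₁/V₂)^γ = 1.39×11.3^(7/5) = 41.43 atm.

adiabatic: 41.4 atm; isothermal: 15.7 atm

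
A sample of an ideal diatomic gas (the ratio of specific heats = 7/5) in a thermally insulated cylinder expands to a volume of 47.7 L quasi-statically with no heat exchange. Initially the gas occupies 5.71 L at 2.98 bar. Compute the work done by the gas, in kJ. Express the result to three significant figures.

W ≈ 2.43 kJ

P₂ = P₁(V₁/V₂)^γ = 2.98×(5.71/47.7)^(7/5) = 0.1526 bar.
For a reversible adiabat, W_by_gas = (P₁V₁ − P₂V₂)/(γ−1).
W_by = (298000×0.00571 − 15260×0.0477) / (2/5) = 2434 J.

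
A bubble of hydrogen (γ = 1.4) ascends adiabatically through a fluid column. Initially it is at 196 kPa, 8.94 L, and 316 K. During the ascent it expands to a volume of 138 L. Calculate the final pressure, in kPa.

Adiabatic: P₁V₁^γ = P₂V₂^γ ⇒ P₂ = P₁ (V₁/V₂)^γ.
P₂ = 196 × (8.94/138)^(1.4) = 4.249 kPa.

P₂ ≈ 4.25 kPa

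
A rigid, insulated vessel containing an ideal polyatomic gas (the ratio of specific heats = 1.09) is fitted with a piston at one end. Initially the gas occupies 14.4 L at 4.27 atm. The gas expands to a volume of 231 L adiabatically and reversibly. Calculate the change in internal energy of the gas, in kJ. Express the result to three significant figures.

P₂ = P₁(V₁/V₂)^γ = 4.27×(14.4/231)^(1.09) = 0.2074 atm.
For a reversible adiabat, W_by_gas = (P₁V₁ − P₂V₂)/(γ−1).
W_by = (432700×0.0144 − 21010×0.231) / (0.09) = 15300 J.
Q = 0 ⇒ ΔU = −W_by = -15300 J.

ΔU ≈ -15.3 kJ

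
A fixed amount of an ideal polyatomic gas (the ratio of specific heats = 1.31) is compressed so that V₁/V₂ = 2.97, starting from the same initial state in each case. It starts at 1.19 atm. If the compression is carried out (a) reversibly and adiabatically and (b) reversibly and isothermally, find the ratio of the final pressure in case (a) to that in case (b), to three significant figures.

Isothermal: P_b = P₁(V₁/V₂) = 1.19×2.97.
Adiabatic: P_a = P₁(V₁/V₂)^γ = 1.19×2.97^(1.31).
P_a/P_b = (V₁/V₂)^(γ−1) = 2.97^(0.31) = 1.401.

P_adiabatic / P_isothermal ≈ 1.40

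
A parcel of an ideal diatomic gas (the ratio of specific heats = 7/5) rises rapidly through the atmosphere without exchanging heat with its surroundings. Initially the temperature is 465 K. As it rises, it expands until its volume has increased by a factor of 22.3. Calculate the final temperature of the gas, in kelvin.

Adiabatic: T₁V₁^(γ−1) = T₂V₂^(γ−1) ⇒ T₂ = T₁ (V₁/V₂)^(γ−1).
T₂ = 465 × (1/22.3)^(2/5) = 134.3 K.

T₂ ≈ 134 K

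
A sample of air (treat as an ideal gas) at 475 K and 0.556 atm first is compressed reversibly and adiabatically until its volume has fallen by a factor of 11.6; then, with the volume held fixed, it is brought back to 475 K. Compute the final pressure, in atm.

For a diatomic ideal gas γ = 7/5.
Adiabatic step (PV^γ = const): P₂ = 0.556×11.6^(7/5) = 17.19 atm; T₂ = 475×11.6^(2/5) = 1266 K.
Isochoric: P₃ = P₂(T₃/T₂) = 17.19 × (475/1266) = 6.45 atm.

P₃ ≈ 6.45 atm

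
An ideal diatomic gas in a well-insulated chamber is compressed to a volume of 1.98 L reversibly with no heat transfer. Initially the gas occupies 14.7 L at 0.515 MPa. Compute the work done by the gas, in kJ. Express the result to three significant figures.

γ = 7/5 for a diatomic ideal gas.
P₂ = P₁(V₁/V₂)^γ = 0.515×(14.7/1.98)^(7/5) = 8.526 MPa.
For a reversible adiabat, W_by_gas = (P₁V₁ − P₂V₂)/(γ−1).
W_by = (515000×0.0147 − 8.526×10^6×0.00198) / (2/5) = -23280 J.

W ≈ -23.3 kJ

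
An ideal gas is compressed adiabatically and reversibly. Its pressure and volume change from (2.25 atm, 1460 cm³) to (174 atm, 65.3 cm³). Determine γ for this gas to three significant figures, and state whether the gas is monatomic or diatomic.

γ ≈ 1.40; diatomic

PV^γ = const ⇒ γ = ln(P₂/P₁) / ln(V₁/V₂).
γ = ln(174/2.25) / ln(1460/65.3) = 1.399.
γ ≈ 1.40 is close to 7/5, so the gas is diatomic.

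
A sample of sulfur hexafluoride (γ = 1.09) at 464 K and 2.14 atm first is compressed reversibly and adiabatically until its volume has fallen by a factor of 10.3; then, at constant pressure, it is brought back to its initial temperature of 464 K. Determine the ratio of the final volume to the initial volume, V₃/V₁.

V₃/V₁ ≈ 0.0787

Adiabatic step: V₂/V₁ = 0.09709; T₂ = T₁·10.3^(0.09) = 572.4 K.
Isobaric step: V₃/V₂ = T₃/T₂ = 464/572.4.
V₃/V₁ = (V₂/V₁)(V₃/V₂) = 0.09709 × (464/572.4) = 0.07871.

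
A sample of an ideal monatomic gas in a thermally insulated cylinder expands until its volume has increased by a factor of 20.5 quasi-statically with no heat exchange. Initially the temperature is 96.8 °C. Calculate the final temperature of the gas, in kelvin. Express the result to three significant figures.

Adiabatic: T₁V₁^(γ−1) = T₂V₂^(γ−1) ⇒ T₂ = T₁ (V₁/V₂)^(γ−1).
For a monatomic ideal gas γ = 5/3, so γ−1 = 2/3.
T₁ = 96.8 °C = 369.9 K.
T₂ = 369.9 × (1/20.5)^(2/3) = 49.39 K.

T₂ ≈ 49.4 K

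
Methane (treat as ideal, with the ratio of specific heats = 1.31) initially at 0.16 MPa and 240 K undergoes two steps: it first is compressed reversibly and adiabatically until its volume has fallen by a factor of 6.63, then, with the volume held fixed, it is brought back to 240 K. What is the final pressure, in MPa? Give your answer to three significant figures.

P₃ ≈ 1.06 MPa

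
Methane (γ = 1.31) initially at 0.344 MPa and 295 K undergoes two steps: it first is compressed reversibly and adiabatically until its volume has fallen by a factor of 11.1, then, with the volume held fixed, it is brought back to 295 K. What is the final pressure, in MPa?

P₃ ≈ 3.82 MPa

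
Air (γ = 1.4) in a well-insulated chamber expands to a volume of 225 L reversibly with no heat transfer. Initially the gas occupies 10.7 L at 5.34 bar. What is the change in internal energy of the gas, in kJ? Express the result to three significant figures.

P₂ = P₁(V₁/V₂)^γ = 5.34×(10.7/225)^(1.4) = 0.0751 bar.
For a reversible adiabat, W_by_gas = (P₁V₁ − P₂V₂)/(γ−1).
W_by = (534000×0.0107 − 7510×0.225) / (0.4) = 10060 J.
Q = 0 ⇒ ΔU = −W_by = -10060 J.

ΔU ≈ -10.1 kJ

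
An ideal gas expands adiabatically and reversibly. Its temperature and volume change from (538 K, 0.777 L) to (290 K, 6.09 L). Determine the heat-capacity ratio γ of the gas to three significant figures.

TV^(γ−1) = const ⇒ γ − 1 = ln(T₂/T₁) / ln(V₁/V₂).
γ = 1 + ln(290/538) / ln(0.777/6.09) = 1.3.

γ ≈ 1.30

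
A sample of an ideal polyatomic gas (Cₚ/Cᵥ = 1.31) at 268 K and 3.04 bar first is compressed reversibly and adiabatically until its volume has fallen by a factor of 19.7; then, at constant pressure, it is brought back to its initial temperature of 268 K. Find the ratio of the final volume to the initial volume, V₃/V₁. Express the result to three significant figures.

Adiabatic step: V₂/V₁ = 0.05076; T₂ = T₁·19.7^(0.31) = 675.2 K.
Isobaric step: V₃/V₂ = T₃/T₂ = 268/675.2.
V₃/V₁ = (V₂/V₁)(V₃/V₂) = 0.05076 × (268/675.2) = 0.02015.

V₃/V₁ ≈ 0.0201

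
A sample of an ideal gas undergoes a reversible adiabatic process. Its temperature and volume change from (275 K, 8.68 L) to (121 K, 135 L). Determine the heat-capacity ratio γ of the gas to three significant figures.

TV^(γ−1) = const ⇒ γ − 1 = ln(T₂/T₁) / ln(V₁/V₂).
γ = 1 + ln(121/275) / ln(8.68/135) = 1.299.

γ ≈ 1.30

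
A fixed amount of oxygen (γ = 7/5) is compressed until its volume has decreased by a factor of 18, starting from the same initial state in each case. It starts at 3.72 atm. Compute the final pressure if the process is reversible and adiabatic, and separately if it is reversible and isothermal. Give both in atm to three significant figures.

adiabatic: 213 atm; isothermal: 67.0 atm

Isothermal: P₂ = P₁(V₁/V₂) = 3.72×18 = 66.96 atm.
Adiabatic: P₂ = P₁(V₁/V₂)^γ = 3.72×18^(7/5) = 212.8 atm.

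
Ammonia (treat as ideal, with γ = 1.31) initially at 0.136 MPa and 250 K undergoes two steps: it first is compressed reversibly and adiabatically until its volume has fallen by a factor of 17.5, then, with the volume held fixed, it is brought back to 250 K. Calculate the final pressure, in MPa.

P₃ ≈ 2.38 MPa

Adiabatic step (PV^γ = const): P₂ = 0.136×17.5^(1.31) = 5.78 MPa; T₂ = 250×17.5^(0.31) = 607.1 K.
Isochoric: P₃ = P₂(T₃/T₂) = 5.78 × (250/607.1) = 2.38 MPa.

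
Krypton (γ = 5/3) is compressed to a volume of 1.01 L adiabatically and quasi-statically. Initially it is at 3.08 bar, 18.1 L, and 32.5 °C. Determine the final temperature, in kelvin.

T₂ ≈ 2090 K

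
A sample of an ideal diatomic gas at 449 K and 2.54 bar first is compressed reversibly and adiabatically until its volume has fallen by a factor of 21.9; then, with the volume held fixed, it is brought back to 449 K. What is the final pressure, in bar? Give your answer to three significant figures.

P₃ ≈ 55.6 bar

For a diatomic ideal gas γ = 7/5.
Adiabatic step (PV^γ = const): P₂ = 2.54×21.9^(7/5) = 191.2 bar; T₂ = 449×21.9^(2/5) = 1543 K.
Isochoric: P₃ = P₂(T₃/T₂) = 191.2 × (449/1543) = 55.63 bar.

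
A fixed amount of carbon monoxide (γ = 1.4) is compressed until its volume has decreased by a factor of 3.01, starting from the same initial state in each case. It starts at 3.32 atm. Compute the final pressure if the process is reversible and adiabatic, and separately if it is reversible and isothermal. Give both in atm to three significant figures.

adiabatic: 15.5 atm; isothermal: 9.99 atm

Isothermal: P₂ = P₁(V₁/V₂) = 3.32×3.01 = 9.993 atm.
Adiabatic: P₂ = P₁(V₁/V₂)^γ = 3.32×3.01^(1.4) = 15.53 atm.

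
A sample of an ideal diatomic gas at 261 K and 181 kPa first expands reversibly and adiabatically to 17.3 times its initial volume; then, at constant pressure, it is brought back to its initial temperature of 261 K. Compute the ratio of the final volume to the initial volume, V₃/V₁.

For a diatomic ideal gas γ = 7/5.
Adiabatic step: V₂/V₁ = 17.3; T₂ = T₁·(1/17.3)^(2/5) = 83.45 K.
Isobaric step: V₃/V₂ = T₃/T₂ = 261/83.45.
V₃/V₁ = (V₂/V₁)(V₃/V₂) = 17.3 × (261/83.45) = 54.11.

V₃/V₁ ≈ 54.1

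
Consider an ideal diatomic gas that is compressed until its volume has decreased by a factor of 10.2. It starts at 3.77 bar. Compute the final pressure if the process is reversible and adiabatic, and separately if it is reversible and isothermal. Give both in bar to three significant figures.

For a diatomic ideal gas γ = 7/5.
Isothermal: P₂ = P₁(V₁/V₂) = 3.77×10.2 = 38.45 bar.
Adiabatic: P₂ = P₁(V₁/V₂)^γ = 3.77×10.2^(7/5) = 97.36 bar.

adiabatic: 97.4 bar; isothermal: 38.5 bar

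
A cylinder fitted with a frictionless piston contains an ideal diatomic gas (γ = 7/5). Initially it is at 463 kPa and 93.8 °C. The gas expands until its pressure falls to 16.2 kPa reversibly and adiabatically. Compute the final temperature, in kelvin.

T₂ ≈ 141 K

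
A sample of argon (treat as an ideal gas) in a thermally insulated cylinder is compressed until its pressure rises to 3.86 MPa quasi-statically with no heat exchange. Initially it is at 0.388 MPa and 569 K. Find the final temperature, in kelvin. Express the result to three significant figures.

T₂ ≈ 1430 K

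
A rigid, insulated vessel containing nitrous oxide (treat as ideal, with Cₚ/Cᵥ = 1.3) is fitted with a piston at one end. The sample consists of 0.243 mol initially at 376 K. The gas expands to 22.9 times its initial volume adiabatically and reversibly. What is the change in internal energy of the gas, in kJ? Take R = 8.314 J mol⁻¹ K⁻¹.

ΔU ≈ -1.54 kJ

For a reversible adiabat TV^(γ−1) is constant, so T₂ = T₁ (V₁/V₂)^(γ−1).
T₂ = 376 × (1/22.9)^(0.3) = 147 K.
Q = 0, so ΔU = W_on_gas = nCᵥΔT with Cᵥ = R/(γ−1) = 27.71 J/(mol·K).
ΔU = 0.243 × 27.71 × (147 − 376) = -1542 J.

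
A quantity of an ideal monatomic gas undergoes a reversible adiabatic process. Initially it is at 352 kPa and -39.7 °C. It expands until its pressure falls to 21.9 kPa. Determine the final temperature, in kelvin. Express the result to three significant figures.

T₂ ≈ 76.9 K

Along an adiabat T P^((1−γ)/γ) is constant, so T₂ = T₁ (P₂/P₁)^((γ−1)/γ).
For a monatomic ideal gas γ = 5/3, so (γ−1)/γ = 2/5.
T₁ = -39.7 °C = 233.4 K.
T₂ = 233.4 × (21.9/352)^(2/5) = 76.87 K.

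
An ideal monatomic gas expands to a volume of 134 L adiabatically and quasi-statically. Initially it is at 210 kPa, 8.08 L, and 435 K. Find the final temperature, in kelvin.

For a reversible adiabat TV^(γ−1) is constant, so T₂ = T₁ (V₁/V₂)^(γ−1).
γ = 5/3 for a monatomic ideal gas.
T₂ = 435 × (8.08/134)^(2/3) = 66.89 K.

T₂ ≈ 66.9 K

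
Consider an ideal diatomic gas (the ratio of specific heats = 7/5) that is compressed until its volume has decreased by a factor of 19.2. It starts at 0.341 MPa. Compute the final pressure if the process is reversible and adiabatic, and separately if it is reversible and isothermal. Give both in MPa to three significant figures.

adiabatic: 21.3 MPa; isothermal: 6.55 MPa

Isothermal: P₂ = P₁(V₁/V₂) = 0.341×19.2 = 6.547 MPa.
Adiabatic: P₂ = P₁(V₁/V₂)^γ = 0.341×19.2^(7/5) = 21.35 MPa.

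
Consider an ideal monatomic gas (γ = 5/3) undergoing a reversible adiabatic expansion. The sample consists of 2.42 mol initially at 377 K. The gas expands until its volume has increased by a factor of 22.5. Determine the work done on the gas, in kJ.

W ≈ -9.95 kJ

For a reversible adiabat TV^(γ−1) is constant, so T₂ = T₁ (V₁/V₂)^(γ−1).
T₂ = 377 × (1/22.5)^(2/3) = 47.3 K.
Q = 0, so ΔU = W_on_gas = nCᵥΔT with Cᵥ = R/(γ−1) = 12.47 J/(mol·K).
ΔU = 2.42 × 12.47 × (47.3 − 377) = -9950 J.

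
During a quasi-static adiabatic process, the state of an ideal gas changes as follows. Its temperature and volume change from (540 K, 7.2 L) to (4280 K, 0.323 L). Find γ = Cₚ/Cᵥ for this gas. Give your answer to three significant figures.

γ ≈ 1.67

TV^(γ−1) = const ⇒ γ − 1 = ln(T₂/T₁) / ln(V₁/V₂).
γ = 1 + ln(4280/540) / ln(7.2/0.323) = 1.667.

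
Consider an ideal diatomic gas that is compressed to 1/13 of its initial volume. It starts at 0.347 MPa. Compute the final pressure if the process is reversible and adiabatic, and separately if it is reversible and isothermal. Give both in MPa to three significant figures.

adiabatic: 12.6 MPa; isothermal: 4.51 MPa

For a diatomic ideal gas γ = 7/5.
Isothermal: P₂ = P₁(V₁/V₂) = 0.347×13 = 4.511 MPa.
Adiabatic: P₂ = P₁(V₁/V₂)^γ = 0.347×13^(7/5) = 12.58 MPa.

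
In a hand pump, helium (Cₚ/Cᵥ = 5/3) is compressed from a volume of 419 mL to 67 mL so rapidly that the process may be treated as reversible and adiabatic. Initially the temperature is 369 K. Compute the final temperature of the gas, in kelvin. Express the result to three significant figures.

T₂ ≈ 1250 K

Adiabatic: T₁V₁^(γ−1) = T₂V₂^(γ−1) ⇒ T₂ = T₁ (V₁/V₂)^(γ−1).
T₂ = 369 × (419/67)^(2/3) = 1253 K.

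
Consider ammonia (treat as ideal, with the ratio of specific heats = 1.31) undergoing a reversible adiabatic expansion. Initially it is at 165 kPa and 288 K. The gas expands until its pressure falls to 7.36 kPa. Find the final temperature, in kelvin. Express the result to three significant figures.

T₂ ≈ 138 K

Adiabatic: T₂/T₁ = (P₂/P₁)^((γ−1)/γ).
T₂ = 288 × (7.36/165)^(0.237) = 138 K.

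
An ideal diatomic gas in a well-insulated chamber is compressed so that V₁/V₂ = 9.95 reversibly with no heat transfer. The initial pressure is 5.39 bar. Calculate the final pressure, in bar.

Since PV^γ is constant along a reversible adiabat, P₂ = P₁ (V₁/V₂)^γ.
For a diatomic ideal gas γ = 7/5.
P₂ = 5.39 × 9.95^(7/5) = 134.4 bar.

P₂ ≈ 134 bar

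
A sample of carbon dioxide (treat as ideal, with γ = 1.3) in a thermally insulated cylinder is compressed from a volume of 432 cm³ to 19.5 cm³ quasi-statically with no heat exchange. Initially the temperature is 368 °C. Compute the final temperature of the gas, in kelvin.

T₂ ≈ 1620 K

Adiabatic: T₁V₁^(γ−1) = T₂V₂^(γ−1) ⇒ T₂ = T₁ (V₁/V₂)^(γ−1).
T₁ = 368 °C = 641.1 K.
T₂ = 641.1 × (432/19.5)^(0.3) = 1624 K.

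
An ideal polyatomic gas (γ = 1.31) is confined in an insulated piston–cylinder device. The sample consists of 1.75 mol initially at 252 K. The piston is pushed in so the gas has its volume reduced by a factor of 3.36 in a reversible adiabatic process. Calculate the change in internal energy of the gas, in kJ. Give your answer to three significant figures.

For a reversible adiabat TV^(γ−1) is constant, so T₂ = T₁ (V₁/V₂)^(γ−1).
T₂ = 252 × 3.36^(0.31) = 366.9 K.
Q = 0, so ΔU = W_on_gas = nCᵥΔT with Cᵥ = R/(γ−1) = 26.82 J/(mol·K).
ΔU = 1.75 × 26.82 × (366.9 − 252) = 5393 J.

ΔU ≈ 5.39 kJ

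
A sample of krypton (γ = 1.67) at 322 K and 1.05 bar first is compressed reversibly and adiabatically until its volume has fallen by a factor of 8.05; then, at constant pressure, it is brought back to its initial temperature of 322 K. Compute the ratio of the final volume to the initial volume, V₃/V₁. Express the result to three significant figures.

V₃/V₁ ≈ 0.0307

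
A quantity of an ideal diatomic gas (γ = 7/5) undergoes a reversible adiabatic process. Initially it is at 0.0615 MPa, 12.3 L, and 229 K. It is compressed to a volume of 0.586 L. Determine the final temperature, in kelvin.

T₂ ≈ 774 K

Adiabatic: T₁V₁^(γ−1) = T₂V₂^(γ−1) ⇒ T₂ = T₁ (V₁/V₂)^(γ−1).
T₂ = 229 × (12.3/0.586)^(2/5) = 773.8 K.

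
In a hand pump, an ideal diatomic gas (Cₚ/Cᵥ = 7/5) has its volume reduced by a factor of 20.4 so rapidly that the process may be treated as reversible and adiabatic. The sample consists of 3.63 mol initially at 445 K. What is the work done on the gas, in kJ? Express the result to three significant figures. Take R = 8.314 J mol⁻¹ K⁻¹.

W ≈ 78.6 kJ

For a reversible adiabat TV^(γ−1) is constant, so T₂ = T₁ (V₁/V₂)^(γ−1).
T₂ = 445 × 20.4^(2/5) = 1487 K.
Q = 0, so ΔU = W_on_gas = nCᵥΔT with Cᵥ = R/(γ−1) = 20.79 J/(mol·K).
ΔU = 3.63 × 20.79 × (1487 − 445) = 78590 J.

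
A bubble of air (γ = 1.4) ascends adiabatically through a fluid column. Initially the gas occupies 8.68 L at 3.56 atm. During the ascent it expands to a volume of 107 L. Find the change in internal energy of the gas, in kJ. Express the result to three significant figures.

ΔU ≈ -4.96 kJ

P₂ = P₁(V₁/V₂)^γ = 3.56×(8.68/107)^(1.4) = 0.1057 atm.
For a reversible adiabat, W_by_gas = (P₁V₁ − P₂V₂)/(γ−1).
W_by = (360700×0.00868 − 10710×0.107) / (0.4) = 4962 J.
Q = 0 ⇒ ΔU = −W_by = -4962 J.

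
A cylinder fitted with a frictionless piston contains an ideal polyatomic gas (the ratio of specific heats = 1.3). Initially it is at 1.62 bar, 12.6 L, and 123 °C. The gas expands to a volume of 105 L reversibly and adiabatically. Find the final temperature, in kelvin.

For a reversible adiabat TV^(γ−1) is constant, so T₂ = T₁ (V₁/V₂)^(γ−1).
T₁ = 123 °C = 396.1 K.
T₂ = 396.1 × (12.6/105)^(0.3) = 209.7 K.

T₂ ≈ 210 K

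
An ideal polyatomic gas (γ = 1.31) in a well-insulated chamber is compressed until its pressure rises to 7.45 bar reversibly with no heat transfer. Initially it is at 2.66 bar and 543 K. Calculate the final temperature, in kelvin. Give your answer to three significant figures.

Adiabatic: T₂/T₁ = (P₂/P₁)^((γ−1)/γ).
T₂ = 543 × (7.45/2.66)^(0.237) = 692.9 K.

T₂ ≈ 693 K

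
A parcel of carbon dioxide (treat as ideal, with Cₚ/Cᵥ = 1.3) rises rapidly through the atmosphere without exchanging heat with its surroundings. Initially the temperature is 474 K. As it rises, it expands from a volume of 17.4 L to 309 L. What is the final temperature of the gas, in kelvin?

T₂ ≈ 200 K

Adiabatic: T₁V₁^(γ−1) = T₂V₂^(γ−1) ⇒ T₂ = T₁ (V₁/V₂)^(γ−1).
T₂ = 474 × (17.4/309)^(0.3) = 200 K.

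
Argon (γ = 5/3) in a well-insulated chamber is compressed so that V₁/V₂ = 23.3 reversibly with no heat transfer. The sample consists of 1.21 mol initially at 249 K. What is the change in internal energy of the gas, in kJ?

Adiabatic: T₁V₁^(γ−1) = T₂V₂^(γ−1) ⇒ T₂ = T₁ (V₁/V₂)^(γ−1).
T₂ = 249 × 23.3^(2/3) = 2031 K.
Q = 0, so ΔU = W_on_gas = nCᵥΔT with Cᵥ = R/(γ−1) = 12.47 J/(mol·K).
ΔU = 1.21 × 12.47 × (2031 − 249) = 26890 J.

ΔU ≈ 26.9 kJ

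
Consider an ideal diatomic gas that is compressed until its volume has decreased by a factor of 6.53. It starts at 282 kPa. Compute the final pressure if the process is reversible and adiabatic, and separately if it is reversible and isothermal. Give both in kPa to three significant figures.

adiabatic: 3900 kPa; isothermal: 1840 kPa

For a diatomic ideal gas γ = 7/5.
Isothermal: P₂ = P₁(V₁/V₂) = 282×6.53 = 1841 kPa.
Adiabatic: P₂ = P₁(V₁/V₂)^γ = 282×6.53^(7/5) = 3901 kPa.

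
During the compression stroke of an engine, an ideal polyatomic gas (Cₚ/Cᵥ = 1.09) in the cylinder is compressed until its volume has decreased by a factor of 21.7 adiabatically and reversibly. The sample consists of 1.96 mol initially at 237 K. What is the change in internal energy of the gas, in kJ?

Adiabatic: T₁V₁^(γ−1) = T₂V₂^(γ−1) ⇒ T₂ = T₁ (V₁/V₂)^(γ−1).
T₂ = 237 × 21.7^(0.09) = 312.6 K.
Q = 0, so ΔU = W_on_gas = nCᵥΔT with Cᵥ = R/(γ−1) = 92.38 J/(mol·K).
ΔU = 1.96 × 92.38 × (312.6 − 237) = 13690 J.

ΔU ≈ 13.7 kJ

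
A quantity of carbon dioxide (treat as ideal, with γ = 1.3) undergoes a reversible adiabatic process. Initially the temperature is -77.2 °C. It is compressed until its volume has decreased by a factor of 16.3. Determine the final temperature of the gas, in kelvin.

T₂ ≈ 453 K

Adiabatic: T₁V₁^(γ−1) = T₂V₂^(γ−1) ⇒ T₂ = T₁ (V₁/V₂)^(γ−1).
T₁ = -77.2 °C = 195.9 K.
T₂ = 195.9 × 16.3^(0.3) = 452.7 K.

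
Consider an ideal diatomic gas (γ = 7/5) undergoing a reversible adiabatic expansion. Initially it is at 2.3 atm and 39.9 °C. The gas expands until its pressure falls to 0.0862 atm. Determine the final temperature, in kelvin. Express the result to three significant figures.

Along an adiabat T P^((1−γ)/γ) is constant, so T₂ = T₁ (P₂/P₁)^((γ−1)/γ).
T₁ = 39.9 °C = 313 K.
T₂ = 313 × (0.0862/2.3)^(2/7) = 122.5 K.

T₂ ≈ 122 K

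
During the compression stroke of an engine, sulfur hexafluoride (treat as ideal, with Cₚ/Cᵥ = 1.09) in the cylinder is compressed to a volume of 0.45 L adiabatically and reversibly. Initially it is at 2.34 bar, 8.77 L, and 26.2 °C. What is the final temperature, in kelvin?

T₂ ≈ 391 K

For a reversible adiabat TV^(γ−1) is constant, so T₂ = T₁ (V₁/V₂)^(γ−1).
T₁ = 26.2 °C = 299.3 K.
T₂ = 299.3 × (8.77/0.45)^(0.09) = 391.1 K.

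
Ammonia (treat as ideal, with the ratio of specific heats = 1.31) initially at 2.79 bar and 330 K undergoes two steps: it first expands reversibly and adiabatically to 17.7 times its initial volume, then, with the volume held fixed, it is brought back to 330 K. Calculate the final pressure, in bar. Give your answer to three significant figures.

P₃ ≈ 0.158 bar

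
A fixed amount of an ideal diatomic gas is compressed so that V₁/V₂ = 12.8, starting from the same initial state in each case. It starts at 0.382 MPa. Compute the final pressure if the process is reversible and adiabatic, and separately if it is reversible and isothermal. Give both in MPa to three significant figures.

For a diatomic ideal gas γ = 7/5.
Isothermal: P₂ = P₁(V₁/V₂) = 0.382×12.8 = 4.89 MPa.
Adiabatic: P₂ = P₁(V₁/V₂)^γ = 0.382×12.8^(7/5) = 13.56 MPa.

adiabatic: 13.6 MPa; isothermal: 4.89 MPa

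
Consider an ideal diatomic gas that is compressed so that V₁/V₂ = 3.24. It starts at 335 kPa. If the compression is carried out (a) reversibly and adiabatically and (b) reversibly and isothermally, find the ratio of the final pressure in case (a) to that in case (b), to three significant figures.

For a diatomic ideal gas γ = 7/5.
Isothermal: P_b = P₁(V₁/V₂) = 335×3.24.
Adiabatic: P_a = P₁(V₁/V₂)^γ = 335×3.24^(7/5).
P_a/P_b = (V₁/V₂)^(γ−1) = 3.24^(2/5) = 1.6.

P_adiabatic / P_isothermal ≈ 1.60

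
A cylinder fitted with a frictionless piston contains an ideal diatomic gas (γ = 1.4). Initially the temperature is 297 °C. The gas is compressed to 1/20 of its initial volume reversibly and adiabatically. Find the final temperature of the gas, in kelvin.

For a reversible adiabat TV^(γ−1) is constant, so T₂ = T₁ (V₁/V₂)^(γ−1).
T₁ = 297 °C = 570.1 K.
T₂ = 570.1 × 20^(0.4) = 1890 K.

T₂ ≈ 1890 K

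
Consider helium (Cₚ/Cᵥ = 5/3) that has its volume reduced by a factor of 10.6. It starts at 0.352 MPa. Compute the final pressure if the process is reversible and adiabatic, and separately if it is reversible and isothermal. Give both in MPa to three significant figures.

adiabatic: 18.0 MPa; isothermal: 3.73 MPa

Isothermal: P₂ = P₁(V₁/V₂) = 0.352×10.6 = 3.731 MPa.
Adiabatic: P₂ = P₁(V₁/V₂)^γ = 0.352×10.6^(5/3) = 18 MPa.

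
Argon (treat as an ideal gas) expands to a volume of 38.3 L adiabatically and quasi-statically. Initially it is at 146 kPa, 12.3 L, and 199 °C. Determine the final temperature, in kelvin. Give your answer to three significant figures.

T₂ ≈ 221 K

For a reversible adiabat TV^(γ−1) is constant, so T₂ = T₁ (V₁/V₂)^(γ−1).
γ = 5/3 for a monatomic ideal gas.
T₁ = 199 °C = 472.1 K.
T₂ = 472.1 × (12.3/38.3)^(2/3) = 221.4 K.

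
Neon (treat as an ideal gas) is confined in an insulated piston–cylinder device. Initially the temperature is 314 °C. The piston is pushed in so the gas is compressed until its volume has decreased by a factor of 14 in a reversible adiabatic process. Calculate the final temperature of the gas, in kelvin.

Adiabatic: T₁V₁^(γ−1) = T₂V₂^(γ−1) ⇒ T₂ = T₁ (V₁/V₂)^(γ−1).
For a monatomic ideal gas γ = 5/3, so γ−1 = 2/3.
T₁ = 314 °C = 587.1 K.
T₂ = 587.1 × 14^(2/3) = 3411 K.

T₂ ≈ 3410 K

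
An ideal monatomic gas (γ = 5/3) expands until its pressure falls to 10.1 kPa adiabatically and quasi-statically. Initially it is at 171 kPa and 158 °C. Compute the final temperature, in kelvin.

Along an adiabat T P^((1−γ)/γ) is constant, so T₂ = T₁ (P₂/P₁)^((γ−1)/γ).
T₁ = 158 °C = 431.1 K.
T₂ = 431.1 × (10.1/171)^(2/5) = 139 K.

T₂ ≈ 139 K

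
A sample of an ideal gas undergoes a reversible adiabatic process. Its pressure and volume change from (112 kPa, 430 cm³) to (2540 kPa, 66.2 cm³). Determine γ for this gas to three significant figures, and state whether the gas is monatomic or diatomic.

PV^γ = const ⇒ γ = ln(P₂/P₁) / ln(V₁/V₂).
γ = ln(2540/112) / ln(430/66.2) = 1.668.
γ ≈ 1.67 is close to 5/3, so the gas is monatomic.

γ ≈ 1.67; monatomic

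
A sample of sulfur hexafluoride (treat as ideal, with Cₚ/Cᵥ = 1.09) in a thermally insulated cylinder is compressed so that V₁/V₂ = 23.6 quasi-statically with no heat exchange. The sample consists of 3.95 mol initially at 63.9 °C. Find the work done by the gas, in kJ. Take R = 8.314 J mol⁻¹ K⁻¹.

Adiabatic: T₁V₁^(γ−1) = T₂V₂^(γ−1) ⇒ T₂ = T₁ (V₁/V₂)^(γ−1).
T₁ = 63.9 °C = 337 K.
T₂ = 337 × 23.6^(0.09) = 448 K.
Q = 0, so ΔU = W_on_gas = nCᵥΔT with Cᵥ = R/(γ−1) = 92.38 J/(mol·K).
ΔU = 3.95 × 92.38 × (448 − 337) = 40480 J.
Work done by the gas = −ΔU = -40480 J.

W ≈ -40.5 kJ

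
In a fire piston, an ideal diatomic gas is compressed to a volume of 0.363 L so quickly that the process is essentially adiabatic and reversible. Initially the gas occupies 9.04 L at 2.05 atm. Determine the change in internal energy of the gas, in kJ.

ΔU ≈ 12.3 kJ

γ = 7/5 for a diatomic ideal gas.
P₂ = P₁(V₁/V₂)^γ = 2.05×(9.04/0.363)^(7/5) = 184.7 atm.
For a reversible adiabat, W_by_gas = (P₁V₁ − P₂V₂)/(γ−1).
W_by = (207700×0.00904 − 1.872×10^7×0.000363) / (2/5) = -12290 J.
Q = 0 ⇒ ΔU = −W_by = 12290 J.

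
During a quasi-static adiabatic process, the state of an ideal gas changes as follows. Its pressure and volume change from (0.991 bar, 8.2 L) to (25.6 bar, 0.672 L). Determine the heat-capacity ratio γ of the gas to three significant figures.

γ ≈ 1.30

PV^γ = const ⇒ γ = ln(P₂/P₁) / ln(V₁/V₂).
γ = ln(25.6/0.991) / ln(8.2/0.672) = 1.3.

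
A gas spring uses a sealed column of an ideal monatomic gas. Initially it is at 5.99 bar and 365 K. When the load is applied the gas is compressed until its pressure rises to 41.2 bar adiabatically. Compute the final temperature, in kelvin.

Along an adiabat T P^((1−γ)/γ) is constant, so T₂ = T₁ (P₂/P₁)^((γ−1)/γ).
For a monatomic ideal gas γ = 5/3, so (γ−1)/γ = 2/5.
T₂ = 365 × (41.2/5.99)^(2/5) = 789.4 K.

T₂ ≈ 789 K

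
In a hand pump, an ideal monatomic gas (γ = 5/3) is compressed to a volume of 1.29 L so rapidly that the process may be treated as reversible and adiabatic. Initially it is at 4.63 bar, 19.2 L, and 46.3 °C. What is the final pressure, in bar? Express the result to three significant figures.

P₂ ≈ 417 bar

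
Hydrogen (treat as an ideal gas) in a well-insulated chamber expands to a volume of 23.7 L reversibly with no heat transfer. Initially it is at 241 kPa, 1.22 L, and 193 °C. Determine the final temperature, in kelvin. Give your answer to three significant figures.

Adiabatic: T₁V₁^(γ−1) = T₂V₂^(γ−1) ⇒ T₂ = T₁ (V₁/V₂)^(γ−1).
γ = 7/5 for a diatomic ideal gas.
T₁ = 193 °C = 466.1 K.
T₂ = 466.1 × (1.22/23.7)^(2/5) = 142.3 K.

T₂ ≈ 142 K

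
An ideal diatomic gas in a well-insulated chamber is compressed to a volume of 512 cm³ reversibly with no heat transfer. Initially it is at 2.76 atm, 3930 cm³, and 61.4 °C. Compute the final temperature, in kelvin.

T₂ ≈ 756 K

Adiabatic: T₁V₁^(γ−1) = T₂V₂^(γ−1) ⇒ T₂ = T₁ (V₁/V₂)^(γ−1).
γ = 7/5 for a diatomic ideal gas.
T₁ = 61.4 °C = 334.5 K.
T₂ = 334.5 × (3930/512)^(2/5) = 756 K.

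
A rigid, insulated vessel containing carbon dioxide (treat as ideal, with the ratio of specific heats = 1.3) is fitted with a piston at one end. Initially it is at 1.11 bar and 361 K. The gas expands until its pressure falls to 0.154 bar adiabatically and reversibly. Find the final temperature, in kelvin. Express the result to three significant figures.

T₂ ≈ 229 K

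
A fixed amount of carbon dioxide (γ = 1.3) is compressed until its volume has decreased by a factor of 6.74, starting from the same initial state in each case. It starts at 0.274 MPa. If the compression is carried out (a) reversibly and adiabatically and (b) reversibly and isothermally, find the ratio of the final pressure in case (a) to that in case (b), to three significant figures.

Isothermal: P_b = P₁(V₁/V₂) = 0.274×6.74.
Adiabatic: P_a = P₁(V₁/V₂)^γ = 0.274×6.74^(1.3).
P_a/P_b = (V₁/V₂)^(γ−1) = 6.74^(0.3) = 1.773.

P_adiabatic / P_isothermal ≈ 1.77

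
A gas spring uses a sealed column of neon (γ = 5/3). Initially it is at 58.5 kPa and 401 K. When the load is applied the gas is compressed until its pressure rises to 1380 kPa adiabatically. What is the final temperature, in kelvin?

T₂ ≈ 1420 K

Adiabatic: T₂/T₁ = (P₂/P₁)^((γ−1)/γ).
T₂ = 401 × (1380/58.5)^(2/5) = 1420 K.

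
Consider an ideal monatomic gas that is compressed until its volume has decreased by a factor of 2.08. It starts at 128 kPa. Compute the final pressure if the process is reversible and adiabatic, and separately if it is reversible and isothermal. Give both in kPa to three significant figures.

adiabatic: 434 kPa; isothermal: 266 kPa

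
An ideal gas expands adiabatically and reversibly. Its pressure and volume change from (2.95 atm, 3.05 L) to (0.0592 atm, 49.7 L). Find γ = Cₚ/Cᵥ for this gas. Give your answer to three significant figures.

PV^γ = const ⇒ γ = ln(P₂/P₁) / ln(V₁/V₂).
γ = ln(0.0592/2.95) / ln(3.05/49.7) = 1.401.

γ ≈ 1.40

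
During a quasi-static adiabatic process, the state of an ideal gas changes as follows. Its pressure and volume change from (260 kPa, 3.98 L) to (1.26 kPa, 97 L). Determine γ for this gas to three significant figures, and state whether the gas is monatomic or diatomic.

γ ≈ 1.67; monatomic

PV^γ = const ⇒ γ = ln(P₂/P₁) / ln(V₁/V₂).
γ = ln(1.26/260) / ln(3.98/97) = 1.669.
γ ≈ 1.67 is close to 5/3, so the gas is monatomic.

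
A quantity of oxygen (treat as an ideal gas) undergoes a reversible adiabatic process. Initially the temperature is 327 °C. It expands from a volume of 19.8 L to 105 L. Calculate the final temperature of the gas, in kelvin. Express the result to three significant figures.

T₂ ≈ 308 K

Adiabatic: T₁V₁^(γ−1) = T₂V₂^(γ−1) ⇒ T₂ = T₁ (V₁/V₂)^(γ−1).
For a diatomic ideal gas γ = 7/5, so γ−1 = 2/5.
T₁ = 327 °C = 600.1 K.
T₂ = 600.1 × (19.8/105)^(2/5) = 307.9 K.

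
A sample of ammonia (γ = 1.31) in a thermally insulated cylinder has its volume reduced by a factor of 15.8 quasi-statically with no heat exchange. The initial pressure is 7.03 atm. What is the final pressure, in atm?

P₂ ≈ 261 atm

Since PV^γ is constant along a reversible adiabat, P₂ = P₁ (V₁/V₂)^γ.
P₂ = 7.03 × 15.8^(1.31) = 261.3 atm.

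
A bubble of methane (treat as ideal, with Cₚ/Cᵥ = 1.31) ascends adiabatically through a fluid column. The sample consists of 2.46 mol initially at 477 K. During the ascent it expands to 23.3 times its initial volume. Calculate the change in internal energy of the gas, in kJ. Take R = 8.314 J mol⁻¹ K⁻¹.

Adiabatic: T₁V₁^(γ−1) = T₂V₂^(γ−1) ⇒ T₂ = T₁ (V₁/V₂)^(γ−1).
T₂ = 477 × (1/23.3)^(0.31) = 179.7 K.
Q = 0, so ΔU = W_on_gas = nCᵥΔT with Cᵥ = R/(γ−1) = 26.82 J/(mol·K).
ΔU = 2.46 × 26.82 × (179.7 − 477) = -19610 J.

ΔU ≈ -19.6 kJ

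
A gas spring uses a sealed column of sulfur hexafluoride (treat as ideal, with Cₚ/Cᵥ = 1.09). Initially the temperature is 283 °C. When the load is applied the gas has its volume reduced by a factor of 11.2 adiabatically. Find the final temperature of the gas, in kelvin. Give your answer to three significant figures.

T₂ ≈ 691 K

Adiabatic: T₁V₁^(γ−1) = T₂V₂^(γ−1) ⇒ T₂ = T₁ (V₁/V₂)^(γ−1).
T₁ = 283 °C = 556.1 K.
T₂ = 556.1 × 11.2^(0.09) = 691.2 K.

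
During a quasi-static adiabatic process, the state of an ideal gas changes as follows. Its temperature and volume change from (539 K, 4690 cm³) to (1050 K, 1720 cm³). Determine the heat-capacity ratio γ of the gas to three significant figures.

TV^(γ−1) = const ⇒ γ − 1 = ln(T₂/T₁) / ln(V₁/V₂).
γ = 1 + ln(1050/539) / ln(4690/1720) = 1.665.

γ ≈ 1.66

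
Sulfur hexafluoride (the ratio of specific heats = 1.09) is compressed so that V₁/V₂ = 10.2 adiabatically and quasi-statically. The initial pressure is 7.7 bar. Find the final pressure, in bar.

Adiabatic: P₁V₁^γ = P₂V₂^γ ⇒ P₂ = P₁ (V₁/V₂)^γ.
P₂ = 7.7 × 10.2^(1.09) = 96.8 bar.

P₂ ≈ 96.8 bar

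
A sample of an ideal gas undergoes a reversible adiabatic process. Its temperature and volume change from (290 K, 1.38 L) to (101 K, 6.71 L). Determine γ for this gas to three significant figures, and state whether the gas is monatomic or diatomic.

γ ≈ 1.67; monatomic

TV^(γ−1) = const ⇒ γ − 1 = ln(T₂/T₁) / ln(V₁/V₂).
γ = 1 + ln(101/290) / ln(1.38/6.71) = 1.667.
γ ≈ 1.67 is close to 5/3, so the gas is monatomic.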